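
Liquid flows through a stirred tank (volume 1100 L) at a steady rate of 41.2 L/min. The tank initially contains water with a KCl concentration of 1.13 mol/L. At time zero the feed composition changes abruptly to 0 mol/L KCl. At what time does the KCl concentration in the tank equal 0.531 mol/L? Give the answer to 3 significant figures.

Species balance: V dC/dt = Q(C_in − C) ⇒ τ = V/Q = 26.699 min.
C(t) = C_in + (C₀ − C_in) e^(−t/τ). Set C = 0.531 and solve for t:
e^(−t/τ) = (C − C_in)/(C₀ − C_in) = (0.531 − 0)/(1.13 − 0) = 0.46991
t = −τ ln(…) = 26.699 × 0.75521 = 20.163 min.

20.2 min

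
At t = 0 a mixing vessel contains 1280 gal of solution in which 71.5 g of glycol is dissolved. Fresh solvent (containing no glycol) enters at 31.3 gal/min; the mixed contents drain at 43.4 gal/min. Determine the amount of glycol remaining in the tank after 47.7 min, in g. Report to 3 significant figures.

8.33 g

Let m(t) be the amount of glycol. Volume: V(t) = V₀ + (Q_in − Q_out) t = 1280 − 12.100 t; V(47.7) = 702.83 gal.
Species balance (pure solvent in): dm/dt = −Q_out · m/V(t).
Separate: dm/m = −Q_out dt/V(t) ⇒ ln(m/m₀) = −(Q_out/(Q_in−Q_out)) ln(V/V₀).
m = m₀ (V₀/V)^(Q_out/(Q_in−Q_out)) = 71.5 × (1280/702.83)^(-3.5868) = 8.3263 g.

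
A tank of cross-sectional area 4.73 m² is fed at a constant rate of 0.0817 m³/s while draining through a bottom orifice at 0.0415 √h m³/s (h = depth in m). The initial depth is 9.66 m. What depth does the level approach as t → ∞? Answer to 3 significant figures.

3.88 m

Level balance: A dh/dt = 0.0817 − 0.0415 √h. Setting dh/dt = 0:
Q_in = 0.0415 √h_ss ⇒ √h_ss = 0.0817/0.0415 = 1.9687.
h_ss = 1.9687² = 3.8757 m. (Since h₀ = 9.66 m > h_ss, the level will fall toward this value.)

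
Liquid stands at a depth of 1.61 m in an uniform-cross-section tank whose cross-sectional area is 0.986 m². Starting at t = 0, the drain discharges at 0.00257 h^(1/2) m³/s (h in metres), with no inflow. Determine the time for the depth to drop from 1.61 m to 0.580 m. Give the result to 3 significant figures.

A dh/dt = −Q_out = −0.00257 √h.
This is separable: 2 d(√h)/dt = −0.00257/A, so √h = √h₀ − (0.00257/(2A)) t.
t = 2A(√h₀ − √h)/0.00257 = 2·0.986·(√1.61 − √0.580)/0.00257
  = 1.9720 × (1.2689 − 0.76158) / 0.00257 = 389.24 s.

389 s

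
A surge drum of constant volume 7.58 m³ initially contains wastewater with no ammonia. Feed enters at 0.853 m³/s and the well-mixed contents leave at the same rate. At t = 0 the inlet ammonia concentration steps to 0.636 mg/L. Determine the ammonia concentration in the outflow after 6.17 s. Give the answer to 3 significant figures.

0.318 mg/L

Unsteady species balance (constant V, well mixed): V dC/dt = Q(C_in − C).
So dC/dt = (C_in − C)/τ with τ = V/Q = 7.58/0.853 = 8.8863 s.
This is linear first-order; C(t) = C_in + (C₀ − C_in) e^(−t/τ).
C(6.17) = 0.636 + (0 − 0.636)·e^(−6.17/8.8863) = 0.636 + (-0.63600)·0.49941 = 0.31838 mg/L.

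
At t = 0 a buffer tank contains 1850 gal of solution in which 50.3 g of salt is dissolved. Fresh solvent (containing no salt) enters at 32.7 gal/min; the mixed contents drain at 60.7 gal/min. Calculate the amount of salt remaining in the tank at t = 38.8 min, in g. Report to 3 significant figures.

7.39 g

Let m(t) be the amount of salt. Volume: V(t) = V₀ + (Q_in − Q_out) t = 1850 − 28.000 t; V(38.8) = 763.60 gal.
Solute balance: dm/dt = 0 − Q_out C = −Q_out m/V(t).
dm/m = −Q_out dt/(V₀ − 28.000 t); integrating gives ln(m/m₀) = −(Q_out/(Q_in−Q_out)) ln(V/V₀).
m = m₀ (V₀/V)^(Q_out/(Q_in−Q_out)) = 50.3 × (1850/763.60)^(-2.1679) = 7.3867 g.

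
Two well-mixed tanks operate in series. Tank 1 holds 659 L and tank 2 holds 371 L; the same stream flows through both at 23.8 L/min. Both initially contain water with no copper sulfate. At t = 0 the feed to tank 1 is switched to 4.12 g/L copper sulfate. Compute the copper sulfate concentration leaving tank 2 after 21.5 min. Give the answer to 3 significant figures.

Species balance on tank i: dCᵢ/dt = (Cᵢ₋₁ − Cᵢ)/τᵢ with τᵢ = Vᵢ/Q.
τ₁ = 659/23.8 = 27.689 min; τ₂ = 371/23.8 = 15.588 min.
Solving the cascade with C₁(0)=C₂(0)=0 gives C₂(t) = C_in[1 − (τ₁ e^(−t/τ₁) − τ₂ e^(−t/τ₂))/(τ₁ − τ₂)].
At t = 21.5: e^(−t/τ₁) = 0.46002, e^(−t/τ₂) = 0.25177.
C₂ = 4.12·[1 − (27.689·0.46002 − 15.588·0.25177)/(12.101)] = 4.12·0.27171 = 1.1194 g/L.

1.12 g/L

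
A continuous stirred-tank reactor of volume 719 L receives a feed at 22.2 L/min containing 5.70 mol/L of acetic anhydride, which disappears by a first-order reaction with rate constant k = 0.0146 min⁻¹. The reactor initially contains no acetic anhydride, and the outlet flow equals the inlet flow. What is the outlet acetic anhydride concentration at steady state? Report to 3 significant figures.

V dC/dt = Q(C_in − C) − k V C.
Steady state (dC/dt = 0): C_ss = Q C_in/(Q + kV) = C_in/(1 + kV/Q).
C_ss = 22.2·5.70/(22.2 + 0.0146·719) = 126.54/32.697 = 3.8700 mol/L.

3.87 mol/L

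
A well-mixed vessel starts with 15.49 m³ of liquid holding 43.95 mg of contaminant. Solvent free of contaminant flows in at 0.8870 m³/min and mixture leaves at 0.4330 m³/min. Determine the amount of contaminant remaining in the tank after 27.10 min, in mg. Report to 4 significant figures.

Let m(t) be the amount of contaminant. Volume: V(t) = V₀ + (Q_in − Q_out) t = 15.49 + 0.454000 t; V(27.10) = 27.7934 m³.
No contaminant enters, so dm/dt = −Q_out · (m/V).
Separate: dm/m = −Q_out dt/V(t) ⇒ ln(m/m₀) = −(Q_out/(Q_in−Q_out)) ln(V/V₀).
m = m₀ (V₀/V)^(Q_out/(Q_in−Q_out)) = 43.95 × (15.49/27.7934)^(0.953744) = 25.1659 mg.

25.17 mg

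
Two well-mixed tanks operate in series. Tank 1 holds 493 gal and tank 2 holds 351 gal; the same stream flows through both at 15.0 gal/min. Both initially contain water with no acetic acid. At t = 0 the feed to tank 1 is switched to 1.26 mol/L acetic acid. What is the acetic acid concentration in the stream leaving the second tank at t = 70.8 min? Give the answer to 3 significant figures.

0.904 mol/L

Species balance on tank i: dCᵢ/dt = (Cᵢ₋₁ − Cᵢ)/τᵢ with τᵢ = Vᵢ/Q.
τ₁ = 493/15.0 = 32.867 min; τ₂ = 351/15.0 = 23.400 min.
Solving the cascade with C₁(0)=C₂(0)=0 gives C₂(t) = C_in[1 − (τ₁ e^(−t/τ₁) − τ₂ e^(−t/τ₂))/(τ₁ − τ₂)].
At t = 70.8: e^(−t/τ₁) = 0.11600, e^(−t/τ₂) = 0.048527.
C₂ = 1.26·[1 − (32.867·0.11600 − 23.400·0.048527)/(9.4667)] = 1.26·0.71721 = 0.90369 mol/L.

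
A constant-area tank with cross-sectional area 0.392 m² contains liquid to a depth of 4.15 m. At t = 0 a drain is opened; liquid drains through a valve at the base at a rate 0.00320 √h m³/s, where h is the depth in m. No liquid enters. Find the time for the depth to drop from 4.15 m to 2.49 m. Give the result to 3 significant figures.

With no inflow, A dh/dt = −0.00320 √h.
This is separable: 2 d(√h)/dt = −0.00320/A, so √h = √h₀ − (0.00320/(2A)) t.
t = 2A(√h₀ − √h)/0.00320 = 2·0.392·(√4.15 − √2.49)/0.00320
  = 0.78400 × (2.0372 − 1.5780) / 0.00320 = 112.50 s.

112 s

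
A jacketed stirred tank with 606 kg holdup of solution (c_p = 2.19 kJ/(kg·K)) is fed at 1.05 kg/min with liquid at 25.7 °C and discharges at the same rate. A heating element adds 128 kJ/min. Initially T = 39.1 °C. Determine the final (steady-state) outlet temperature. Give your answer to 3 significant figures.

81.4 °C

Energy balance: M c_p dT/dt = ṁ c_p (T_in − T) + 128.
At steady state dT/dt = 0 ⇒ T_ss = T_in + Q̇/(ṁ c_p) = 25.7 + 128/(1.05·2.19) = 81.364 °C.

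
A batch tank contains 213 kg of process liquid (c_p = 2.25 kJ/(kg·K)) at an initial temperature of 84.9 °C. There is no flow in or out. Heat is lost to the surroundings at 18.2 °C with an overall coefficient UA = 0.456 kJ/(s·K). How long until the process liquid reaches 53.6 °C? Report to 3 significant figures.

666 s

Energy balance: M c_p dT/dt = −UA(T − T_amb).
τ = M c_p/UA = 1051.0 s; T_ss = T_amb = 18.200 °C.
T(t) = T_ss + (T₀ − T_ss)e^(−t/τ); set T = 53.6:
t = −τ ln[(T − T_ss)/(T₀ − T_ss)] = −1051.0 · ln(0.53073) = 665.79 s.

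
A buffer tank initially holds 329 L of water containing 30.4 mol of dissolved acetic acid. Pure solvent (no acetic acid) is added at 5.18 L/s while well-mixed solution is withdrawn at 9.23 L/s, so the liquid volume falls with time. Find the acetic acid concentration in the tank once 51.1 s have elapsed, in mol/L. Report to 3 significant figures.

Total volume: dV/dt = Q_in − Q_out = -4.0500 L/s, so V(t) = 329 − 4.0500 t and V(51.1) = 122.04 L.
Species balance (pure solvent in): dm/dt = −Q_out · m/V(t).
dm/m = −Q_out dt/(V₀ − 4.0500 t); integrating gives ln(m/m₀) = −(Q_out/(Q_in−Q_out)) ln(V/V₀).
m = m₀ (V₀/V)^(Q_out/(Q_in−Q_out)) = 30.4 × (329/122.04)^(-2.2790) = 3.1722 mol.
C = m/V = 3.1722/122.04 = 0.025992 mol/L.

0.0260 mol/L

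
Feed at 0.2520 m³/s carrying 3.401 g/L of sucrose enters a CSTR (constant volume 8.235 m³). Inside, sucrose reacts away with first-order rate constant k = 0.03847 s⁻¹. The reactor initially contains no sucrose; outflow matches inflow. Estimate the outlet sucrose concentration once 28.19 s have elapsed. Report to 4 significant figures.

V dC/dt = Q(C_in − C) − k V C.
dC/dt = (Q/V) C_in − (Q/V + k) C; effective rate a = Q/V + k = 0.0306011 + 0.03847 = 0.0690711 s⁻¹.
C_ss = Q C_in/(Q + kV) = 1.50677 g/L; C(t) = C_ss + (C₀ − C_ss) e^(−a t).
C(28.19) = 1.50677 + (-1.50677)·e^(−0.0690711·28.19) = 1.50677 + (-1.50677)·0.142685 = 1.29178 g/L.

1.292 g/L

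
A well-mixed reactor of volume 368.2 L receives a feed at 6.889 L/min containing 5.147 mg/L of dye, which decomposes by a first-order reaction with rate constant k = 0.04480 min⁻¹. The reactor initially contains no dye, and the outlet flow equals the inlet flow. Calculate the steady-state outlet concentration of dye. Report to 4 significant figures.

Accumulation = in − out − consumed: V dC/dt = Q C_in − Q C − k V C.
Steady state (dC/dt = 0): C_ss = Q C_in/(Q + kV) = C_in/(1 + kV/Q).
C_ss = 6.889·5.147/(6.889 + 0.04480·368.2) = 35.4577/23.3844 = 1.51630 mg/L.

1.516 mg/L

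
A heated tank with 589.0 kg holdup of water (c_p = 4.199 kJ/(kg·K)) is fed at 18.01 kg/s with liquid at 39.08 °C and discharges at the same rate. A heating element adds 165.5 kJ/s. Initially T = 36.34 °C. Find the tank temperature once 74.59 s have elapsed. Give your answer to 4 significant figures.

Unsteady energy balance on the tank contents: M c_p dT/dt = ṁ c_p (T_in − T) + 165.5.
τ = M/ṁ = 32.7041 s; T_ss = T_in + Q̇/(ṁ c_p) = 39.08 + 165.5/(18.01·4.199) = 41.2685 °C.
This is linear first-order; T(t) = T_ss + (T₀ − T_ss) e^(−t/τ).
T(74.59) = 41.2685 + (-4.92846)·e^(−74.59/32.7041) = 41.2685 + (-4.92846)·0.102207 = 40.7647 °C.

40.76 °C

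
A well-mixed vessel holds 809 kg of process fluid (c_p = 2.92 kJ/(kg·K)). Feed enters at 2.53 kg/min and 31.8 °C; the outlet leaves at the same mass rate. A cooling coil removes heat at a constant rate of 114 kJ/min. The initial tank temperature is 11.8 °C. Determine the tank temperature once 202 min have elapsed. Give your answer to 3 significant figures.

13.9 °C

Heat balance on the well-mixed liquid: M c_p dT/dt = ṁ c_p (T_in − T) − 114.
Rearrange: dT/dt = (T_ss − T)/τ with τ = M/ṁ = 319.76 min and T_ss = T_in − Q̇/(ṁ c_p) = 16.369 °C.
T approaches T_ss exponentially: T(t) = T_ss + (T₀ − T_ss) e^(−t/τ).
T(202) = 16.369 + (-4.5687)·e^(−202/319.76) = 16.369 + (-4.5687)·0.53168 = 13.940 °C.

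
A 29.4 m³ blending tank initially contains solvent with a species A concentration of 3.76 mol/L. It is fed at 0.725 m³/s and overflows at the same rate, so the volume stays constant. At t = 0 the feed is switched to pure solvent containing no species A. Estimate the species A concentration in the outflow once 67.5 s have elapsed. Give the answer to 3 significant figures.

Mass balance on the solute (V constant): V dC/dt = Q(C_in − C).
Time constant τ = V/Q = 29.4/0.725 = 40.552 s.
C approaches C_in exponentially: C(t) = C_in + (C₀ − C_in) e^(−t/τ).
C(67.5) = 0 + (3.76 − 0)·e^(−67.5/40.552) = 0 + (3.7600)·0.18928 = 0.71168 mol/L.

0.712 mol/L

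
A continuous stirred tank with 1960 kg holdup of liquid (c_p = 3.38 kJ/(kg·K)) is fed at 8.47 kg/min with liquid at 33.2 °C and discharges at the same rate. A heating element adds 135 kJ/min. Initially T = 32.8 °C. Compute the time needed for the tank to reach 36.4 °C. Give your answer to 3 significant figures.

282 min

Unsteady energy balance on the tank contents: M c_p dT/dt = ṁ c_p (T_in − T) + 135.
τ = M/ṁ = 231.40 min; T_ss = T_in + Q̇/(ṁ c_p) = 37.916 °C.
T(t) = T_ss + (T₀ − T_ss) e^(−t/τ). Set T = 36.4:
e^(−t/τ) = (36.4 − 37.916)/(32.8 − 37.916) = 0.29627
t = −231.40 · ln(0.29627) = 281.50 min.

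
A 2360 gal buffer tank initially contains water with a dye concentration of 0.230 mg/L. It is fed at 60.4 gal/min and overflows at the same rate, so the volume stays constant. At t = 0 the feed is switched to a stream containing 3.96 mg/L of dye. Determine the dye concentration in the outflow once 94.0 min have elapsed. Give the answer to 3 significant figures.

3.62 mg/L

Mass balance on the solute (V constant): V dC/dt = Q(C_in − C).
Rewrite as dC/dt + C/τ = C_in/τ, τ = V/Q = 39.073 min.
Solution: C(t) = C_in + (C₀ − C_in) e^(−t/τ).
C(94.0) = 3.96 + (0.230 − 3.96)·e^(−94.0/39.073) = 3.96 + (-3.7300)·0.090197 = 3.6236 mg/L.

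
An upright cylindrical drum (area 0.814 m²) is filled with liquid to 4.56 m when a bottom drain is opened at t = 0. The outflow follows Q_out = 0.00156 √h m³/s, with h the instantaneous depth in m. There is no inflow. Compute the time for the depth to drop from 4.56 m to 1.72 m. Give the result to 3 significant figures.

A dh/dt = −Q_out = −0.00156 √h.
∫ h^(−1/2) dh = −(0.00156/A) ∫ dt, giving 2√h = 2√h₀ − (0.00156/A) t.
t = 2A(√h₀ − √h)/0.00156 = 2·0.814·(√4.56 − √1.72)/0.00156
  = 1.6280 × (2.1354 − 1.3115) / 0.00156 = 859.84 s.

860 s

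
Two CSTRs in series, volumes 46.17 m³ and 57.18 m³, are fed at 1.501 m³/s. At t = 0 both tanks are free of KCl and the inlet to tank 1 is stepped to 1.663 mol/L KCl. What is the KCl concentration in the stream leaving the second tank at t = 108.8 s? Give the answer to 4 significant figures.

1.369 mol/L

Species balance on tank i: dCᵢ/dt = (Cᵢ₋₁ − Cᵢ)/τᵢ with τᵢ = Vᵢ/Q.
τ₁ = 46.17/1.501 = 30.7595 s; τ₂ = 57.18/1.501 = 38.0946 s.
Solving the cascade with C₁(0)=C₂(0)=0 gives C₂(t) = C_in[1 − (τ₁ e^(−t/τ₁) − τ₂ e^(−t/τ₂))/(τ₁ − τ₂)].
At t = 108.8: e^(−t/τ₁) = 0.0290970, e^(−t/τ₂) = 0.0574956.
C₂ = 1.663·[1 − (30.7595·0.0290970 − 38.0946·0.0574956)/(-7.33511)] = 1.663·0.823416 = 1.36934 mol/L.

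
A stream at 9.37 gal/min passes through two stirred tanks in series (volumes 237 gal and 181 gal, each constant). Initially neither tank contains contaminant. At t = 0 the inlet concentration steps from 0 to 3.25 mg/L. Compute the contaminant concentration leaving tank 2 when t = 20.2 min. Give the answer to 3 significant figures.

0.753 mg/L

Each tank obeys Vᵢ dCᵢ/dt = Q(Cᵢ₋₁ − Cᵢ), so τᵢ = Vᵢ/Q.
τ₁ = 237/9.37 = 25.293 min; τ₂ = 181/9.37 = 19.317 min.
Solving the cascade with C₁(0)=C₂(0)=0 gives C₂(t) = C_in[1 − (τ₁ e^(−t/τ₁) − τ₂ e^(−t/τ₂))/(τ₁ − τ₂)].
At t = 20.2: e^(−t/τ₁) = 0.44995, e^(−t/τ₂) = 0.35144.
C₂ = 3.25·[1 − (25.293·0.44995 − 19.317·0.35144)/(5.9765)] = 3.25·0.23167 = 0.75292 mg/L.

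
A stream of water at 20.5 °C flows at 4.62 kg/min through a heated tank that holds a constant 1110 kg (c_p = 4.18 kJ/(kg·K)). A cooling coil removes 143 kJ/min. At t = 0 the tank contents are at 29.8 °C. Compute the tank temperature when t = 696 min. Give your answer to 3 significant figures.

14.0 °C

First-law balance (no shaft work): M c_p dT/dt = ṁ c_p (T_in − T) − 143.
Rearrange: dT/dt = (T_ss − T)/τ with τ = M/ṁ = 240.26 min and T_ss = T_in − Q̇/(ṁ c_p) = 13.095 °C.
Solution: T(t) = T_ss + (T₀ − T_ss) e^(−t/τ).
T(696) = 13.095 + (16.705)·e^(−696/240.26) = 13.095 + (16.705)·0.055196 = 14.017 °C.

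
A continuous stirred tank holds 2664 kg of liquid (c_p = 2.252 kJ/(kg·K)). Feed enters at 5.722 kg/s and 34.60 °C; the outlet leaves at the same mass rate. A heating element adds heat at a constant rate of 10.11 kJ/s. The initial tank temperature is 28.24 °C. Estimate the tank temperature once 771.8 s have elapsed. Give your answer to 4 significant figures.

34.02 °C

Energy balance: M c_p dT/dt = ṁ c_p (T_in − T) + 10.11.
Rearrange: dT/dt = (T_ss − T)/τ with τ = M/ṁ = 465.571 s and T_ss = T_in + Q̇/(ṁ c_p) = 35.3846 °C.
T approaches T_ss exponentially: T(t) = T_ss + (T₀ − T_ss) e^(−t/τ).
T(771.8) = 35.3846 + (-7.14458)·e^(−771.8/465.571) = 35.3846 + (-7.14458)·0.190568 = 34.0231 °C.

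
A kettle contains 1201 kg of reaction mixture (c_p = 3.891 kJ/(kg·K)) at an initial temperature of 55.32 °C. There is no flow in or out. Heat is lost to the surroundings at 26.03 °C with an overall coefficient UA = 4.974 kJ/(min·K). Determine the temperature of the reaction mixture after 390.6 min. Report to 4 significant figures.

45.36 °C

M c_p dT/dt = −UA(T − T_amb).
dT/dt = (T_ss − T)/τ with T_ss = T_amb = 26.0300 °C, τ = M c_p/UA = 1201·3.891/4.974 = 939.504 min.
This is linear first-order; T(t) = T_ss + (T₀ − T_ss) e^(−t/τ).
T(390.6) = 26.0300 + (29.2900)·0.659844 = 45.3568 °C.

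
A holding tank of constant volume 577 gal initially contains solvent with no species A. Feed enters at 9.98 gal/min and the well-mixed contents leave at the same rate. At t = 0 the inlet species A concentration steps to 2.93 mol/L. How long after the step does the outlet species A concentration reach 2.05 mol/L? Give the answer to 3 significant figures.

69.5 min

Mass balance on the solute (V constant): V dC/dt = Q(C_in − C), so τ = V/Q = 57.816 min.
C(t) = C_in + (C₀ − C_in) e^(−t/τ). Set C = 2.05 and solve for t:
e^(−t/τ) = (C − C_in)/(C₀ − C_in) = (2.05 − 2.93)/(0 − 2.93) = 0.30034
t = −τ ln(…) = 57.816 × 1.2028 = 69.543 min.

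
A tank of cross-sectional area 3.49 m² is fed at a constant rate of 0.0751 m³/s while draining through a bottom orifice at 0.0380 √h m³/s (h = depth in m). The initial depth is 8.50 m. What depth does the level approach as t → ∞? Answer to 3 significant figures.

3.91 m

A dh/dt = Q_in − 0.0380 √h. Steady state requires inflow = outflow:
Q_in = 0.0380 √h_ss ⇒ √h_ss = 0.0751/0.0380 = 1.9763.
h_ss = 1.9763² = 3.9058 m. (Since h₀ = 8.50 m > h_ss, the level will fall toward this value.)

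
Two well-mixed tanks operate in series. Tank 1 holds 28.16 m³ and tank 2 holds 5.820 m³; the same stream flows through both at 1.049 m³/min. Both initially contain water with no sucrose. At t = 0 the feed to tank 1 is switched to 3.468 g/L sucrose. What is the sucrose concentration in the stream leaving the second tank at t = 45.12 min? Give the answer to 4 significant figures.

2.654 g/L

Species balance on tank i: dCᵢ/dt = (Cᵢ₋₁ − Cᵢ)/τᵢ with τᵢ = Vᵢ/Q.
τ₁ = 28.16/1.049 = 26.8446 min; τ₂ = 5.820/1.049 = 5.54814 min.
Tank 1: C₁ = C_in(1 − e^(−t/τ₁)). Tank 2 (τ₁ ≠ τ₂): C₂ = C_in[1 − (τ₁ e^(−t/τ₁) − τ₂ e^(−t/τ₂))/(τ₁ − τ₂)].
At t = 45.12: e^(−t/τ₁) = 0.186228, e^(−t/τ₂) = 0.000293846.
C₂ = 3.468·[1 − (26.8446·0.186228 − 5.54814·0.000293846)/(21.2965)] = 3.468·0.765333 = 2.65417 g/L.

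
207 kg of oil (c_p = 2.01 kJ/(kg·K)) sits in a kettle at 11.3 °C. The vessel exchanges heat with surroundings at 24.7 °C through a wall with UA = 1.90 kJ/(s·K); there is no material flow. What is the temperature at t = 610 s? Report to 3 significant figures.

23.9 °C

Unsteady energy balance on the tank contents: M c_p dT/dt = −UA(T − T_amb).
dT/dt = (T_ss − T)/τ with T_ss = T_amb = 24.700 °C, τ = M c_p/UA = 207·2.01/1.90 = 218.98 s.
Integrating: T(t) = T_ss + (T₀ − T_ss) e^(−t/τ).
T(610) = 24.700 + (-13.400)·0.061693 = 23.873 °C.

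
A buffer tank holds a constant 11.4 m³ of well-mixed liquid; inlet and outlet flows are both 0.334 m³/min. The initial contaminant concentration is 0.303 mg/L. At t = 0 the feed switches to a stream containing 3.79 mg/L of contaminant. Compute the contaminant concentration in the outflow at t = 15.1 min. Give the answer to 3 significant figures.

1.55 mg/L

Transient balance on the dissolved component: V dC/dt = Q(C_in − C).
Rewrite as dC/dt + C/τ = C_in/τ, τ = V/Q = 34.132 min.
C approaches C_in exponentially: C(t) = C_in + (C₀ − C_in) e^(−t/τ).
C(15.1) = 3.79 + (0.303 − 3.79)·e^(−15.1/34.132) = 3.79 + (-3.4870)·0.64249 = 1.5496 mg/L.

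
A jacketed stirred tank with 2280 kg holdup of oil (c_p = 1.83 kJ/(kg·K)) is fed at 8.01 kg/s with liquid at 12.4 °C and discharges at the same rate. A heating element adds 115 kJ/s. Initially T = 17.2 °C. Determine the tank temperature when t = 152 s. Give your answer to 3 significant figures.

M c_p dT/dt = ṁ c_p (T_in − T) + Q̇.
τ = M/ṁ = 284.64 s; T_ss = T_in + Q̇/(ṁ c_p) = 12.4 + 115/(8.01·1.83) = 20.245 °C.
Integrating: T(t) = T_ss + (T₀ − T_ss) e^(−t/τ).
T(152) = 20.245 + (-3.0454)·e^(−152/284.64) = 20.245 + (-3.0454)·0.58626 = 18.460 °C.

18.5 °C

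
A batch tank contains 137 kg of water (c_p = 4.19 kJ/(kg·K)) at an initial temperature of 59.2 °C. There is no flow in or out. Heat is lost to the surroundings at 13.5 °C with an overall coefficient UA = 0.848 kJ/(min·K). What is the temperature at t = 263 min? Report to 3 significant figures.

44.5 °C

Lumped-capacitance energy balance: M c_p dT/dt = UA(T_amb − T).
dT/dt = (T_ss − T)/τ with T_ss = T_amb = 13.500 °C, τ = M c_p/UA = 137·4.19/0.848 = 676.92 min.
Integrating: T(t) = T_ss + (T₀ − T_ss) e^(−t/τ).
T(263) = 13.500 + (45.700)·0.67806 = 44.487 °C.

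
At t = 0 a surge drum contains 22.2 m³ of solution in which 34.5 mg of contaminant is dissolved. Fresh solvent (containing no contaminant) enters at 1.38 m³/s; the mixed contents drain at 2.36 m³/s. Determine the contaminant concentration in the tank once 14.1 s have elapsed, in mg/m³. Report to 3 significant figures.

Let m(t) be the amount of contaminant. Volume: V(t) = V₀ + (Q_in − Q_out) t = 22.2 − 0.98000 t; V(14.1) = 8.3820 m³.
No contaminant enters, so dm/dt = −Q_out · (m/V).
dm/m = −Q_out dt/(V₀ − 0.98000 t); integrating gives ln(m/m₀) = −(Q_out/(Q_in−Q_out)) ln(V/V₀).
m = m₀ (V₀/V)^(Q_out/(Q_in−Q_out)) = 34.5 × (22.2/8.3820)^(-2.4082) = 3.3049 mg.
C = m/V = 3.3049/8.3820 = 0.39428 mg/m³.

0.394 mg/m³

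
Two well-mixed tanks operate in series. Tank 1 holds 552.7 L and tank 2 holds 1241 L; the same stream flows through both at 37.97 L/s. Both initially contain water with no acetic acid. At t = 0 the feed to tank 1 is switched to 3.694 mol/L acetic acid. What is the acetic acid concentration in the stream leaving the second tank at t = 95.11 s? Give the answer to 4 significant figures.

3.335 mol/L

Species balance on tank i: dCᵢ/dt = (Cᵢ₋₁ − Cᵢ)/τᵢ with τᵢ = Vᵢ/Q.
τ₁ = 552.7/37.97 = 14.5562 s; τ₂ = 1241/37.97 = 32.6837 s.
Tank 1: C₁ = C_in(1 − e^(−t/τ₁)). Tank 2 (τ₁ ≠ τ₂): C₂ = C_in[1 − (τ₁ e^(−t/τ₁) − τ₂ e^(−t/τ₂))/(τ₁ − τ₂)].
At t = 95.11: e^(−t/τ₁) = 0.00145322, e^(−t/τ₂) = 0.0544750.
C₂ = 3.694·[1 − (14.5562·0.00145322 − 32.6837·0.0544750)/(-18.1275)] = 3.694·0.902949 = 3.33549 mol/L.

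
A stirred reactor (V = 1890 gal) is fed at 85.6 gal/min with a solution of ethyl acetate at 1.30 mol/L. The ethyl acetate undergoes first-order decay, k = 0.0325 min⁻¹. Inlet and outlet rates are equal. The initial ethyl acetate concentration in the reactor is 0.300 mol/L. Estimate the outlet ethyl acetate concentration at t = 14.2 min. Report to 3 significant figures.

Accumulation = in − out − consumed: V dC/dt = Q C_in − Q C − k V C.
This is linear with rate a = Q/V + k = 0.077791 min⁻¹.
C_ss = Q C_in/(Q + kV) = 0.75688 mol/L; C(t) = C_ss + (C₀ − C_ss) e^(−a t).
C(14.2) = 0.75688 + (-0.45688)·e^(−0.077791·14.2) = 0.75688 + (-0.45688)·0.33133 = 0.60550 mol/L.

0.605 mol/L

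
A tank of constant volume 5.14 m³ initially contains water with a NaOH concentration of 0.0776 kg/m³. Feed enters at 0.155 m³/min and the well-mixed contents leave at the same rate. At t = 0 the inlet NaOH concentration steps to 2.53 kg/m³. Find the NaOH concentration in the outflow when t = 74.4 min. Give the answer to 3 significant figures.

Unsteady species balance (constant V, well mixed): V dC/dt = Q(C_in − C).
Rewrite as dC/dt + C/τ = C_in/τ, τ = V/Q = 33.161 min.
Solution: C(t) = C_in + (C₀ − C_in) e^(−t/τ).
C(74.4) = 2.53 + (0.0776 − 2.53)·e^(−74.4/33.161) = 2.53 + (-2.4524)·0.10608 = 2.2699 kg/m³.

2.27 kg/m³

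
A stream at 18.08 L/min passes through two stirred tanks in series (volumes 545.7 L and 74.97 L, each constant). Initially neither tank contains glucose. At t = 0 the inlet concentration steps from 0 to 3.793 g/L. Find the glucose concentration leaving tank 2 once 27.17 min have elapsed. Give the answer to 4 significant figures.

2.006 g/L

Species balance on tank i: dCᵢ/dt = (Cᵢ₋₁ − Cᵢ)/τᵢ with τᵢ = Vᵢ/Q.
τ₁ = 545.7/18.08 = 30.1825 min; τ₂ = 74.97/18.08 = 4.14657 min.
Solving the cascade with C₁(0)=C₂(0)=0 gives C₂(t) = C_in[1 − (τ₁ e^(−t/τ₁) − τ₂ e^(−t/τ₂))/(τ₁ − τ₂)].
At t = 27.17: e^(−t/τ₁) = 0.406492, e^(−t/τ₂) = 0.00142668.
C₂ = 3.793·[1 − (30.1825·0.406492 − 4.14657·0.00142668)/(26.0360)] = 3.793·0.528995 = 2.00648 g/L.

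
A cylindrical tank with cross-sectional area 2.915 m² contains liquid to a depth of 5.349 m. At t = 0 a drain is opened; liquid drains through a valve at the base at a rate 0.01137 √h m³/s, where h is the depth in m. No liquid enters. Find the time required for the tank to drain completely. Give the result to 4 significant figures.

With no inflow, A dh/dt = −0.01137 √h.
Separate and integrate: 2(√h − √h₀) = −(0.01137/A) t.
Set h = 0: 2√h₀ = (0.01137/A) t_empty ⇒ t_empty = 2A√h₀/0.01137.
t_empty = 2·2.915·√5.349/0.01137 = 5.83000·2.31279/0.01137 = 1185.89 s.

1186 s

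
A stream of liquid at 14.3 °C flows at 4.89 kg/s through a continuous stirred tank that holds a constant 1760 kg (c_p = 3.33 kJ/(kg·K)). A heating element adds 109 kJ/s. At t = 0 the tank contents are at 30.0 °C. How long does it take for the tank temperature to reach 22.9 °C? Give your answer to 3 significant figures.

M c_p dT/dt = ṁ c_p (T_in − T) + Q̇.
τ = M/ṁ = 359.92 s; T_ss = T_in + Q̇/(ṁ c_p) = 20.994 °C.
T(t) = T_ss + (T₀ − T_ss) e^(−t/τ). Set T = 22.9:
e^(−t/τ) = (22.9 − 20.994)/(30.0 − 20.994) = 0.21165
t = −359.92 · ln(0.21165) = 558.88 s.

559 s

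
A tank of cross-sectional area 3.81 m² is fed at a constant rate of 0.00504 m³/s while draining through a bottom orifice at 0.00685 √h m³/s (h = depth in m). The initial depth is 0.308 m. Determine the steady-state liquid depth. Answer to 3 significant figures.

0.541 m

Accumulation of liquid (constant cross-section A): A dh/dt = Q_in − 0.00685 √h. At steady state dh/dt = 0:
Q_in = 0.00685 √h_ss ⇒ √h_ss = 0.00504/0.00685 = 0.73577.
h_ss = 0.73577² = 0.54135 m. (Since h₀ = 0.308 m < h_ss, the level will rise toward this value.)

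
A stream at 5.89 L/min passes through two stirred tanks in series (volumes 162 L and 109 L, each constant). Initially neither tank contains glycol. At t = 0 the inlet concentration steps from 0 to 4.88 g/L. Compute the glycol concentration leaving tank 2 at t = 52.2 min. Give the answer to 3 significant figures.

Time constants: τᵢ = Vᵢ/Q for each well-mixed tank.
τ₁ = 162/5.89 = 27.504 min; τ₂ = 109/5.89 = 18.506 min.
Solving the cascade with C₁(0)=C₂(0)=0 gives C₂(t) = C_in[1 − (τ₁ e^(−t/τ₁) − τ₂ e^(−t/τ₂))/(τ₁ − τ₂)].
At t = 52.2: e^(−t/τ₁) = 0.14988, e^(−t/τ₂) = 0.059563.
C₂ = 4.88·[1 − (27.504·0.14988 − 18.506·0.059563)/(8.9983)] = 4.88·0.66436 = 3.2421 g/L.

3.24 g/L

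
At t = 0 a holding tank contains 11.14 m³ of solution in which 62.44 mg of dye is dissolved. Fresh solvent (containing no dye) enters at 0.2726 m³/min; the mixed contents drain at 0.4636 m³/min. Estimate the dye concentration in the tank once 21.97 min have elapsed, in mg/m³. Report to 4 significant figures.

Total volume: dV/dt = Q_in − Q_out = -0.191000 m³/min, so V(t) = 11.14 − 0.191000 t and V(21.97) = 6.94373 m³.
Solute balance: dm/dt = 0 − Q_out C = −Q_out m/V(t).
Separate: dm/m = −Q_out dt/V(t) ⇒ ln(m/m₀) = −(Q_out/(Q_in−Q_out)) ln(V/V₀).
m = m₀ (V₀/V)^(Q_out/(Q_in−Q_out)) = 62.44 × (11.14/6.94373)^(-2.42723) = 19.8231 mg.
C = m/V = 19.8231/6.94373 = 2.85482 mg/m³.

2.855 mg/m³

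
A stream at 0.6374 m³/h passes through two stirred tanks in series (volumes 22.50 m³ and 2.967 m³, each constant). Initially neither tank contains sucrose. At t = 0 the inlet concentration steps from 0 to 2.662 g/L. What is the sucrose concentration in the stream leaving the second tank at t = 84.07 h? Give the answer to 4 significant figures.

2.379 g/L

Time constants: τᵢ = Vᵢ/Q for each well-mixed tank.
τ₁ = 22.50/0.6374 = 35.2997 h; τ₂ = 2.967/0.6374 = 4.65485 h.
Tank 1: C₁ = C_in(1 − e^(−t/τ₁)). Tank 2 (τ₁ ≠ τ₂): C₂ = C_in[1 − (τ₁ e^(−t/τ₁) − τ₂ e^(−t/τ₂))/(τ₁ − τ₂)].
At t = 84.07: e^(−t/τ₁) = 0.0924017, e^(−t/τ₂) = 1.43324e-08.
C₂ = 2.662·[1 − (35.2997·0.0924017 − 4.65485·1.43324e-08)/(30.6448)] = 2.662·0.893563 = 2.37866 g/L.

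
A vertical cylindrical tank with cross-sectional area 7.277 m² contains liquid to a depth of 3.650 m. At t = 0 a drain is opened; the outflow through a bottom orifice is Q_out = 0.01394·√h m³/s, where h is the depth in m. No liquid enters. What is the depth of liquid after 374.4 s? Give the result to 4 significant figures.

2.408 m

With no inflow, A dh/dt = −0.01394 √h.
∫ h^(−1/2) dh = −(0.01394/A) ∫ dt, giving 2√h = 2√h₀ − (0.01394/A) t.
√h = √3.650 − 0.01394·374.4/(2·7.277) = 1.91050 − 0.358605 = 1.55189.
h = 1.55189² = 2.40837 m.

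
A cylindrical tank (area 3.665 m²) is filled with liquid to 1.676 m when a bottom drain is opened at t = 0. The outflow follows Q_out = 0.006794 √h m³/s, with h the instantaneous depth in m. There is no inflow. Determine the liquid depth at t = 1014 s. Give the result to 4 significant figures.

With no inflow, A dh/dt = −0.006794 √h.
∫ h^(−1/2) dh = −(0.006794/A) ∫ dt, giving 2√h = 2√h₀ − (0.006794/A) t.
√h = √1.676 − 0.006794·1014/(2·3.665) = 1.29460 − 0.939852 = 0.354752.
h = 0.354752² = 0.125849 m.

0.1258 m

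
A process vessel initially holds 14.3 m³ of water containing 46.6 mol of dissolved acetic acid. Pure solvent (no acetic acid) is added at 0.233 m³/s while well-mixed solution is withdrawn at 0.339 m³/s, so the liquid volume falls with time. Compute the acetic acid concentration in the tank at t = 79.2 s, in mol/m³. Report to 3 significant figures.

Total volume: dV/dt = Q_in − Q_out = -0.10600 m³/s, so V(t) = 14.3 − 0.10600 t and V(79.2) = 5.9048 m³.
Solute balance: dm/dt = 0 − Q_out C = −Q_out m/V(t).
Separate: dm/m = −Q_out dt/V(t) ⇒ ln(m/m₀) = −(Q_out/(Q_in−Q_out)) ln(V/V₀).
m = m₀ (V₀/V)^(Q_out/(Q_in−Q_out)) = 46.6 × (14.3/5.9048)^(-3.1981) = 2.7535 mol.
C = m/V = 2.7535/5.9048 = 0.46632 mol/m³.

0.466 mol/m³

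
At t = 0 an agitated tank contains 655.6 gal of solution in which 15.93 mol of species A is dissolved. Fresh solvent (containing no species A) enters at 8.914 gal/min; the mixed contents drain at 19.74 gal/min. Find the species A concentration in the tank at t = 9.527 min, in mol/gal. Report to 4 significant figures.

0.02110 mol/gal

Total volume: dV/dt = Q_in − Q_out = -10.8260 gal/min, so V(t) = 655.6 − 10.8260 t and V(9.527) = 552.461 gal.
No species A enters, so dm/dt = −Q_out · (m/V).
dm/m = −Q_out dt/(V₀ − 10.8260 t); integrating gives ln(m/m₀) = −(Q_out/(Q_in−Q_out)) ln(V/V₀).
m = m₀ (V₀/V)^(Q_out/(Q_in−Q_out)) = 15.93 × (655.6/552.461)^(-1.82339) = 11.6592 mol.
C = m/V = 11.6592/552.461 = 0.0211042 mol/gal.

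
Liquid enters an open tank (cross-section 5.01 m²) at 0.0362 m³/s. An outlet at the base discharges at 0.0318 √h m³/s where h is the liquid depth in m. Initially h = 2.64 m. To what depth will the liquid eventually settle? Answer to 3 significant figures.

1.30 m

A dh/dt = Q_in − 0.0318 √h. Steady state requires inflow = outflow:
Q_in = 0.0318 √h_ss ⇒ √h_ss = 0.0362/0.0318 = 1.1384.
h_ss = 1.1384² = 1.2959 m. (Since h₀ = 2.64 m > h_ss, the level will fall toward this value.)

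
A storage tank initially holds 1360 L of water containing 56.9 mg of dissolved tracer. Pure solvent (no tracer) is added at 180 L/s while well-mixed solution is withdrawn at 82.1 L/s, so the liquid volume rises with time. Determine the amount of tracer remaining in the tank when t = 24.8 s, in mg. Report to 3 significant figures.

Let m(t) be the amount of tracer. Volume: V(t) = V₀ + (Q_in − Q_out) t = 1360 + 97.900 t; V(24.8) = 3787.9 L.
Solute balance: dm/dt = 0 − Q_out C = −Q_out m/V(t).
dm/m = −Q_out dt/(V₀ + 97.900 t); integrating gives ln(m/m₀) = −(Q_out/(Q_in−Q_out)) ln(V/V₀).
m = m₀ (V₀/V)^(Q_out/(Q_in−Q_out)) = 56.9 × (1360/3787.9)^(0.83861) = 24.102 mg.

24.1 mg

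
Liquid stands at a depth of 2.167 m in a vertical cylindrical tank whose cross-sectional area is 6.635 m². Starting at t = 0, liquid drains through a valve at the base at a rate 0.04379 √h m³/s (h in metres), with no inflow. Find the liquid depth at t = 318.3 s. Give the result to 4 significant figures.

A dh/dt = −Q_out = −0.04379 √h.
∫ h^(−1/2) dh = −(0.04379/A) ∫ dt, giving 2√h = 2√h₀ − (0.04379/A) t.
√h = √2.167 − 0.04379·318.3/(2·6.635) = 1.47207 − 1.05037 = 0.421707.
h = 0.421707² = 0.177837 m.

0.1778 m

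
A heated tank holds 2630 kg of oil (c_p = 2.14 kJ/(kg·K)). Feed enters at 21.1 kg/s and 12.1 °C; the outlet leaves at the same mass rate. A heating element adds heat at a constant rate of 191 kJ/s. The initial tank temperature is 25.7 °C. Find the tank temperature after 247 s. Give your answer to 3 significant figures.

Heat balance on the well-mixed liquid: M c_p dT/dt = ṁ c_p (T_in − T) + 191.
Rearrange: dT/dt = (T_ss − T)/τ with τ = M/ṁ = 124.64 s and T_ss = T_in + Q̇/(ṁ c_p) = 16.330 °C.
Solution: T(t) = T_ss + (T₀ − T_ss) e^(−t/τ).
T(247) = 16.330 + (9.3700)·e^(−247/124.64) = 16.330 + (9.3700)·0.13784 = 17.622 °C.

17.6 °C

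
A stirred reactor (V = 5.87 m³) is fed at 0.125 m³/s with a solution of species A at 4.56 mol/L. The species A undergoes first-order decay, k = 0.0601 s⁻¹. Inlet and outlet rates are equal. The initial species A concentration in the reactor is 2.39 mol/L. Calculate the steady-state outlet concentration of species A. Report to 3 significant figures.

1.19 mol/L

V dC/dt = Q(C_in − C) − k V C.
Steady state (dC/dt = 0): C_ss = Q C_in/(Q + kV) = C_in/(1 + kV/Q).
C_ss = 0.125·4.56/(0.125 + 0.0601·5.87) = 0.57000/0.47779 = 1.1930 mol/L.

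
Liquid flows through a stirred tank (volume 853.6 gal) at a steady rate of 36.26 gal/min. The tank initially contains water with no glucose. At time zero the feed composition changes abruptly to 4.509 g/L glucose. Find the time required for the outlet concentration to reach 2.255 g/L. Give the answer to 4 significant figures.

Transient balance on the dissolved component: V dC/dt = Q(C_in − C), so τ = V/Q = 23.5411 min.
C(t) = C_in + (C₀ − C_in) e^(−t/τ). Set C = 2.255 and solve for t:
e^(−t/τ) = (C − C_in)/(C₀ − C_in) = (2.255 − 4.509)/(0 − 4.509) = 0.499889
t = −τ ln(…) = 23.5411 × 0.693369 = 16.3227 min.

16.32 min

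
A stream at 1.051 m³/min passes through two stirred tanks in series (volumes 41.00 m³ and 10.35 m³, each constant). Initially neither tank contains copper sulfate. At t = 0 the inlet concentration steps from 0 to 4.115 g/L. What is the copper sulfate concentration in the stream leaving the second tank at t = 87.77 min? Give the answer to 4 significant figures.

3.535 g/L

Each tank obeys Vᵢ dCᵢ/dt = Q(Cᵢ₋₁ − Cᵢ), so τᵢ = Vᵢ/Q.
τ₁ = 41.00/1.051 = 39.0105 min; τ₂ = 10.35/1.051 = 9.84776 min.
Tank 1: C₁ = C_in(1 − e^(−t/τ₁)). Tank 2 (τ₁ ≠ τ₂): C₂ = C_in[1 − (τ₁ e^(−t/τ₁) − τ₂ e^(−t/τ₂))/(τ₁ − τ₂)].
At t = 87.77: e^(−t/τ₁) = 0.105409, e^(−t/τ₂) = 0.000134670.
C₂ = 4.115·[1 − (39.0105·0.105409 − 9.84776·0.000134670)/(29.1627)] = 4.115·0.859042 = 3.53496 g/L.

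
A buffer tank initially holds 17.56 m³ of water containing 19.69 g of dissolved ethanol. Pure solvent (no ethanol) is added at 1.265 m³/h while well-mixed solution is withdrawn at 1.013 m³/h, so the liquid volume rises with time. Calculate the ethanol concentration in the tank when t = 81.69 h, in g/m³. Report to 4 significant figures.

0.02283 g/m³

Let m(t) be the amount of ethanol. Volume: V(t) = V₀ + (Q_in − Q_out) t = 17.56 + 0.252000 t; V(81.69) = 38.1459 m³.
No ethanol enters, so dm/dt = −Q_out · (m/V).
dm/m = −Q_out dt/(V₀ + 0.252000 t); integrating gives ln(m/m₀) = −(Q_out/(Q_in−Q_out)) ln(V/V₀).
m = m₀ (V₀/V)^(Q_out/(Q_in−Q_out)) = 19.69 × (17.56/38.1459)^(4.01984) = 0.870699 g.
C = m/V = 0.870699/38.1459 = 0.0228255 g/m³.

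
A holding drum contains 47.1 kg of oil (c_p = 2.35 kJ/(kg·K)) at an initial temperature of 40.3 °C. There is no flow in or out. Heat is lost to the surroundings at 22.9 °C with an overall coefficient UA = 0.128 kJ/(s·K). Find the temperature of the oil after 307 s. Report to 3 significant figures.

35.1 °C

Energy balance: M c_p dT/dt = −UA(T − T_amb).
dT/dt = (T_ss − T)/τ with T_ss = T_amb = 22.900 °C, τ = M c_p/UA = 47.1·2.35/0.128 = 864.73 s.
This is linear first-order; T(t) = T_ss + (T₀ − T_ss) e^(−t/τ).
T(307) = 22.900 + (17.400)·0.70116 = 35.100 °C.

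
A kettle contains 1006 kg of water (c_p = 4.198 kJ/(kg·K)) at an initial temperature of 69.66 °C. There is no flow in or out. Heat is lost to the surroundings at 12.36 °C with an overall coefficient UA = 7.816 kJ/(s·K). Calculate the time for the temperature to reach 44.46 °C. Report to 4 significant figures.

Energy balance: M c_p dT/dt = −UA(T − T_amb).
τ = M c_p/UA = 540.326 s; T_ss = T_amb = 12.3600 °C.
T(t) = T_ss + (T₀ − T_ss)e^(−t/τ); set T = 44.46:
t = −τ ln[(T − T_ss)/(T₀ − T_ss)] = −540.326 · ln(0.560209) = 313.089 s.

313.1 s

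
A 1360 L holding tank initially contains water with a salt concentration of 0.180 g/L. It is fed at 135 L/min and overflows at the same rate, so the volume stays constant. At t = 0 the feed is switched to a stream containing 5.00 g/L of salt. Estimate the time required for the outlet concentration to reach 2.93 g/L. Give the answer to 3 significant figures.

Species balance: V dC/dt = Q(C_in − C) ⇒ τ = V/Q = 10.074 min.
C(t) = C_in + (C₀ − C_in) e^(−t/τ). Set C = 2.93 and solve for t:
e^(−t/τ) = (C − C_in)/(C₀ − C_in) = (2.93 − 5.00)/(0.180 − 5.00) = 0.42946
t = −τ ln(…) = 10.074 × 0.84523 = 8.5149 min.

8.51 min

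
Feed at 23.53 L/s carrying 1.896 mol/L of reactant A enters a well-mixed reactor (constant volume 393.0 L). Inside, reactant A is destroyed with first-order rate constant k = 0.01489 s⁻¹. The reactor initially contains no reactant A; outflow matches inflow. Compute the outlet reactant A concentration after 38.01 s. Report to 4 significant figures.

1.430 mol/L

Accumulation = in − out − consumed: V dC/dt = Q C_in − Q C − k V C.
This is linear with rate a = Q/V + k = 0.0747628 s⁻¹.
C_ss = Q C_in/(Q + kV) = 1.51839 mol/L; C(t) = C_ss + (C₀ − C_ss) e^(−a t).
C(38.01) = 1.51839 + (-1.51839)·e^(−0.0747628·38.01) = 1.51839 + (-1.51839)·0.0583245 = 1.42983 mol/L.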